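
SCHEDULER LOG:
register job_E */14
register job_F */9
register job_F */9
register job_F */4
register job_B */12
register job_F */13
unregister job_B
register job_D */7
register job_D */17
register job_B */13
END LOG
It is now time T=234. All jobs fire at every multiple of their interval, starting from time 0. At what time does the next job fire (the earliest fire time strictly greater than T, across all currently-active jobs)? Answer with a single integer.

Answer: 238

Derivation:
Op 1: register job_E */14 -> active={job_E:*/14}
Op 2: register job_F */9 -> active={job_E:*/14, job_F:*/9}
Op 3: register job_F */9 -> active={job_E:*/14, job_F:*/9}
Op 4: register job_F */4 -> active={job_E:*/14, job_F:*/4}
Op 5: register job_B */12 -> active={job_B:*/12, job_E:*/14, job_F:*/4}
Op 6: register job_F */13 -> active={job_B:*/12, job_E:*/14, job_F:*/13}
Op 7: unregister job_B -> active={job_E:*/14, job_F:*/13}
Op 8: register job_D */7 -> active={job_D:*/7, job_E:*/14, job_F:*/13}
Op 9: register job_D */17 -> active={job_D:*/17, job_E:*/14, job_F:*/13}
Op 10: register job_B */13 -> active={job_B:*/13, job_D:*/17, job_E:*/14, job_F:*/13}
  job_B: interval 13, next fire after T=234 is 247
  job_D: interval 17, next fire after T=234 is 238
  job_E: interval 14, next fire after T=234 is 238
  job_F: interval 13, next fire after T=234 is 247
Earliest fire time = 238 (job job_D)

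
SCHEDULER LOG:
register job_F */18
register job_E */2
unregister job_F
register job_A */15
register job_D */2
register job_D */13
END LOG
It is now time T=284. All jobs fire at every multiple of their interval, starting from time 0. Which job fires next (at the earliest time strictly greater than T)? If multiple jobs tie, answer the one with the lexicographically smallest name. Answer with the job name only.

Answer: job_A

Derivation:
Op 1: register job_F */18 -> active={job_F:*/18}
Op 2: register job_E */2 -> active={job_E:*/2, job_F:*/18}
Op 3: unregister job_F -> active={job_E:*/2}
Op 4: register job_A */15 -> active={job_A:*/15, job_E:*/2}
Op 5: register job_D */2 -> active={job_A:*/15, job_D:*/2, job_E:*/2}
Op 6: register job_D */13 -> active={job_A:*/15, job_D:*/13, job_E:*/2}
  job_A: interval 15, next fire after T=284 is 285
  job_D: interval 13, next fire after T=284 is 286
  job_E: interval 2, next fire after T=284 is 286
Earliest = 285, winner (lex tiebreak) = job_A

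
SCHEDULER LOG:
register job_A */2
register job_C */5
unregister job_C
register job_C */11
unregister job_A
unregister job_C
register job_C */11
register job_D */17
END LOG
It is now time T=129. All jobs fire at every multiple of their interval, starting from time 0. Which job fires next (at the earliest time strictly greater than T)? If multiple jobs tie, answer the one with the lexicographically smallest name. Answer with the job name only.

Op 1: register job_A */2 -> active={job_A:*/2}
Op 2: register job_C */5 -> active={job_A:*/2, job_C:*/5}
Op 3: unregister job_C -> active={job_A:*/2}
Op 4: register job_C */11 -> active={job_A:*/2, job_C:*/11}
Op 5: unregister job_A -> active={job_C:*/11}
Op 6: unregister job_C -> active={}
Op 7: register job_C */11 -> active={job_C:*/11}
Op 8: register job_D */17 -> active={job_C:*/11, job_D:*/17}
  job_C: interval 11, next fire after T=129 is 132
  job_D: interval 17, next fire after T=129 is 136
Earliest = 132, winner (lex tiebreak) = job_C

Answer: job_C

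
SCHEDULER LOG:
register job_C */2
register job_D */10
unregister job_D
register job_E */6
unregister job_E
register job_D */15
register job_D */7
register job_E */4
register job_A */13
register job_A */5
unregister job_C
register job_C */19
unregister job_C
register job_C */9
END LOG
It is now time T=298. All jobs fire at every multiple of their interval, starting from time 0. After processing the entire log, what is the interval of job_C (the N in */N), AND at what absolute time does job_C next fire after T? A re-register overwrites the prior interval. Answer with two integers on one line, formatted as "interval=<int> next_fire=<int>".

Op 1: register job_C */2 -> active={job_C:*/2}
Op 2: register job_D */10 -> active={job_C:*/2, job_D:*/10}
Op 3: unregister job_D -> active={job_C:*/2}
Op 4: register job_E */6 -> active={job_C:*/2, job_E:*/6}
Op 5: unregister job_E -> active={job_C:*/2}
Op 6: register job_D */15 -> active={job_C:*/2, job_D:*/15}
Op 7: register job_D */7 -> active={job_C:*/2, job_D:*/7}
Op 8: register job_E */4 -> active={job_C:*/2, job_D:*/7, job_E:*/4}
Op 9: register job_A */13 -> active={job_A:*/13, job_C:*/2, job_D:*/7, job_E:*/4}
Op 10: register job_A */5 -> active={job_A:*/5, job_C:*/2, job_D:*/7, job_E:*/4}
Op 11: unregister job_C -> active={job_A:*/5, job_D:*/7, job_E:*/4}
Op 12: register job_C */19 -> active={job_A:*/5, job_C:*/19, job_D:*/7, job_E:*/4}
Op 13: unregister job_C -> active={job_A:*/5, job_D:*/7, job_E:*/4}
Op 14: register job_C */9 -> active={job_A:*/5, job_C:*/9, job_D:*/7, job_E:*/4}
Final interval of job_C = 9
Next fire of job_C after T=298: (298//9+1)*9 = 306

Answer: interval=9 next_fire=306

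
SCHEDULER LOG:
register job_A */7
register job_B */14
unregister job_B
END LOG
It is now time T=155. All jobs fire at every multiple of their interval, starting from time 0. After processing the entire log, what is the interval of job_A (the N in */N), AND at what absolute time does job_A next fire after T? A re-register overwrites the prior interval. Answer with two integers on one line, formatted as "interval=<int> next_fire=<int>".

Op 1: register job_A */7 -> active={job_A:*/7}
Op 2: register job_B */14 -> active={job_A:*/7, job_B:*/14}
Op 3: unregister job_B -> active={job_A:*/7}
Final interval of job_A = 7
Next fire of job_A after T=155: (155//7+1)*7 = 161

Answer: interval=7 next_fire=161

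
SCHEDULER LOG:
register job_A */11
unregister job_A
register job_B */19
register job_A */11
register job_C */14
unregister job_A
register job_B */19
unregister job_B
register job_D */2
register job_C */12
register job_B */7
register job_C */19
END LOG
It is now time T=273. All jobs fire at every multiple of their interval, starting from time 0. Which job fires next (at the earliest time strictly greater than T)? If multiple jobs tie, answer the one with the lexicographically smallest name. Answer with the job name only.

Answer: job_D

Derivation:
Op 1: register job_A */11 -> active={job_A:*/11}
Op 2: unregister job_A -> active={}
Op 3: register job_B */19 -> active={job_B:*/19}
Op 4: register job_A */11 -> active={job_A:*/11, job_B:*/19}
Op 5: register job_C */14 -> active={job_A:*/11, job_B:*/19, job_C:*/14}
Op 6: unregister job_A -> active={job_B:*/19, job_C:*/14}
Op 7: register job_B */19 -> active={job_B:*/19, job_C:*/14}
Op 8: unregister job_B -> active={job_C:*/14}
Op 9: register job_D */2 -> active={job_C:*/14, job_D:*/2}
Op 10: register job_C */12 -> active={job_C:*/12, job_D:*/2}
Op 11: register job_B */7 -> active={job_B:*/7, job_C:*/12, job_D:*/2}
Op 12: register job_C */19 -> active={job_B:*/7, job_C:*/19, job_D:*/2}
  job_B: interval 7, next fire after T=273 is 280
  job_C: interval 19, next fire after T=273 is 285
  job_D: interval 2, next fire after T=273 is 274
Earliest = 274, winner (lex tiebreak) = job_D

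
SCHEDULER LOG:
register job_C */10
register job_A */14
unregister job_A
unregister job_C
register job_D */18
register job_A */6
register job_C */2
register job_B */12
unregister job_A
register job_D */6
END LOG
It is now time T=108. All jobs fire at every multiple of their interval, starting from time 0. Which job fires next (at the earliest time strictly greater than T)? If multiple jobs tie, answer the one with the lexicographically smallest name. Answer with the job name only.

Answer: job_C

Derivation:
Op 1: register job_C */10 -> active={job_C:*/10}
Op 2: register job_A */14 -> active={job_A:*/14, job_C:*/10}
Op 3: unregister job_A -> active={job_C:*/10}
Op 4: unregister job_C -> active={}
Op 5: register job_D */18 -> active={job_D:*/18}
Op 6: register job_A */6 -> active={job_A:*/6, job_D:*/18}
Op 7: register job_C */2 -> active={job_A:*/6, job_C:*/2, job_D:*/18}
Op 8: register job_B */12 -> active={job_A:*/6, job_B:*/12, job_C:*/2, job_D:*/18}
Op 9: unregister job_A -> active={job_B:*/12, job_C:*/2, job_D:*/18}
Op 10: register job_D */6 -> active={job_B:*/12, job_C:*/2, job_D:*/6}
  job_B: interval 12, next fire after T=108 is 120
  job_C: interval 2, next fire after T=108 is 110
  job_D: interval 6, next fire after T=108 is 114
Earliest = 110, winner (lex tiebreak) = job_C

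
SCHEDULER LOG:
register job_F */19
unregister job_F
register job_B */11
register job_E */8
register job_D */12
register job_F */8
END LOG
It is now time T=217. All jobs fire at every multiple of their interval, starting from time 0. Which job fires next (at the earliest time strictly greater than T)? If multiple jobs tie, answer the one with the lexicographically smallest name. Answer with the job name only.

Answer: job_B

Derivation:
Op 1: register job_F */19 -> active={job_F:*/19}
Op 2: unregister job_F -> active={}
Op 3: register job_B */11 -> active={job_B:*/11}
Op 4: register job_E */8 -> active={job_B:*/11, job_E:*/8}
Op 5: register job_D */12 -> active={job_B:*/11, job_D:*/12, job_E:*/8}
Op 6: register job_F */8 -> active={job_B:*/11, job_D:*/12, job_E:*/8, job_F:*/8}
  job_B: interval 11, next fire after T=217 is 220
  job_D: interval 12, next fire after T=217 is 228
  job_E: interval 8, next fire after T=217 is 224
  job_F: interval 8, next fire after T=217 is 224
Earliest = 220, winner (lex tiebreak) = job_B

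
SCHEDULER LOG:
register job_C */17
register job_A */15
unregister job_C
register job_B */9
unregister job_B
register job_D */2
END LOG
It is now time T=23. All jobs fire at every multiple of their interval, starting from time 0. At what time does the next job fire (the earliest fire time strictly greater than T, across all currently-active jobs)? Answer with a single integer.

Answer: 24

Derivation:
Op 1: register job_C */17 -> active={job_C:*/17}
Op 2: register job_A */15 -> active={job_A:*/15, job_C:*/17}
Op 3: unregister job_C -> active={job_A:*/15}
Op 4: register job_B */9 -> active={job_A:*/15, job_B:*/9}
Op 5: unregister job_B -> active={job_A:*/15}
Op 6: register job_D */2 -> active={job_A:*/15, job_D:*/2}
  job_A: interval 15, next fire after T=23 is 30
  job_D: interval 2, next fire after T=23 is 24
Earliest fire time = 24 (job job_D)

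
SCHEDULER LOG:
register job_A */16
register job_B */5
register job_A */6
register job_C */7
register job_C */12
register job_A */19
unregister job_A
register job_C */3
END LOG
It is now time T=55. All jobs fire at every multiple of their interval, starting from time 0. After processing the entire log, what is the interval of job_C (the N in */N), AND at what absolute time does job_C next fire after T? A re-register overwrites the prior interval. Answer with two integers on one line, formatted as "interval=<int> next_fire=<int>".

Answer: interval=3 next_fire=57

Derivation:
Op 1: register job_A */16 -> active={job_A:*/16}
Op 2: register job_B */5 -> active={job_A:*/16, job_B:*/5}
Op 3: register job_A */6 -> active={job_A:*/6, job_B:*/5}
Op 4: register job_C */7 -> active={job_A:*/6, job_B:*/5, job_C:*/7}
Op 5: register job_C */12 -> active={job_A:*/6, job_B:*/5, job_C:*/12}
Op 6: register job_A */19 -> active={job_A:*/19, job_B:*/5, job_C:*/12}
Op 7: unregister job_A -> active={job_B:*/5, job_C:*/12}
Op 8: register job_C */3 -> active={job_B:*/5, job_C:*/3}
Final interval of job_C = 3
Next fire of job_C after T=55: (55//3+1)*3 = 57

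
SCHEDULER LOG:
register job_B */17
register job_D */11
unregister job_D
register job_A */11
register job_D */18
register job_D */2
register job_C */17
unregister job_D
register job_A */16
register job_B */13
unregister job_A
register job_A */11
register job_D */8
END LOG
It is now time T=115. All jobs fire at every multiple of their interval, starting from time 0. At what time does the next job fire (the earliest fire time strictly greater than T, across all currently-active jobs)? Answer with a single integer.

Op 1: register job_B */17 -> active={job_B:*/17}
Op 2: register job_D */11 -> active={job_B:*/17, job_D:*/11}
Op 3: unregister job_D -> active={job_B:*/17}
Op 4: register job_A */11 -> active={job_A:*/11, job_B:*/17}
Op 5: register job_D */18 -> active={job_A:*/11, job_B:*/17, job_D:*/18}
Op 6: register job_D */2 -> active={job_A:*/11, job_B:*/17, job_D:*/2}
Op 7: register job_C */17 -> active={job_A:*/11, job_B:*/17, job_C:*/17, job_D:*/2}
Op 8: unregister job_D -> active={job_A:*/11, job_B:*/17, job_C:*/17}
Op 9: register job_A */16 -> active={job_A:*/16, job_B:*/17, job_C:*/17}
Op 10: register job_B */13 -> active={job_A:*/16, job_B:*/13, job_C:*/17}
Op 11: unregister job_A -> active={job_B:*/13, job_C:*/17}
Op 12: register job_A */11 -> active={job_A:*/11, job_B:*/13, job_C:*/17}
Op 13: register job_D */8 -> active={job_A:*/11, job_B:*/13, job_C:*/17, job_D:*/8}
  job_A: interval 11, next fire after T=115 is 121
  job_B: interval 13, next fire after T=115 is 117
  job_C: interval 17, next fire after T=115 is 119
  job_D: interval 8, next fire after T=115 is 120
Earliest fire time = 117 (job job_B)

Answer: 117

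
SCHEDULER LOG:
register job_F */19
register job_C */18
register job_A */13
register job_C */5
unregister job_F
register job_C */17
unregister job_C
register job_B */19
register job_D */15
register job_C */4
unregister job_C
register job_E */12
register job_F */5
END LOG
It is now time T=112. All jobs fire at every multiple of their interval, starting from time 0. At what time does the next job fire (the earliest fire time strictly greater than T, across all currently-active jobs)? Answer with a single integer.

Op 1: register job_F */19 -> active={job_F:*/19}
Op 2: register job_C */18 -> active={job_C:*/18, job_F:*/19}
Op 3: register job_A */13 -> active={job_A:*/13, job_C:*/18, job_F:*/19}
Op 4: register job_C */5 -> active={job_A:*/13, job_C:*/5, job_F:*/19}
Op 5: unregister job_F -> active={job_A:*/13, job_C:*/5}
Op 6: register job_C */17 -> active={job_A:*/13, job_C:*/17}
Op 7: unregister job_C -> active={job_A:*/13}
Op 8: register job_B */19 -> active={job_A:*/13, job_B:*/19}
Op 9: register job_D */15 -> active={job_A:*/13, job_B:*/19, job_D:*/15}
Op 10: register job_C */4 -> active={job_A:*/13, job_B:*/19, job_C:*/4, job_D:*/15}
Op 11: unregister job_C -> active={job_A:*/13, job_B:*/19, job_D:*/15}
Op 12: register job_E */12 -> active={job_A:*/13, job_B:*/19, job_D:*/15, job_E:*/12}
Op 13: register job_F */5 -> active={job_A:*/13, job_B:*/19, job_D:*/15, job_E:*/12, job_F:*/5}
  job_A: interval 13, next fire after T=112 is 117
  job_B: interval 19, next fire after T=112 is 114
  job_D: interval 15, next fire after T=112 is 120
  job_E: interval 12, next fire after T=112 is 120
  job_F: interval 5, next fire after T=112 is 115
Earliest fire time = 114 (job job_B)

Answer: 114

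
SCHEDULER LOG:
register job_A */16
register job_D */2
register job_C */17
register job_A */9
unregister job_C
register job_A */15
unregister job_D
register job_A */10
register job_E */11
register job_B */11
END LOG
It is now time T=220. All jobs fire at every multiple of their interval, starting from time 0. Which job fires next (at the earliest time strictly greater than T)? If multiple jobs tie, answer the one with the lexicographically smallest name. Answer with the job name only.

Op 1: register job_A */16 -> active={job_A:*/16}
Op 2: register job_D */2 -> active={job_A:*/16, job_D:*/2}
Op 3: register job_C */17 -> active={job_A:*/16, job_C:*/17, job_D:*/2}
Op 4: register job_A */9 -> active={job_A:*/9, job_C:*/17, job_D:*/2}
Op 5: unregister job_C -> active={job_A:*/9, job_D:*/2}
Op 6: register job_A */15 -> active={job_A:*/15, job_D:*/2}
Op 7: unregister job_D -> active={job_A:*/15}
Op 8: register job_A */10 -> active={job_A:*/10}
Op 9: register job_E */11 -> active={job_A:*/10, job_E:*/11}
Op 10: register job_B */11 -> active={job_A:*/10, job_B:*/11, job_E:*/11}
  job_A: interval 10, next fire after T=220 is 230
  job_B: interval 11, next fire after T=220 is 231
  job_E: interval 11, next fire after T=220 is 231
Earliest = 230, winner (lex tiebreak) = job_A

Answer: job_A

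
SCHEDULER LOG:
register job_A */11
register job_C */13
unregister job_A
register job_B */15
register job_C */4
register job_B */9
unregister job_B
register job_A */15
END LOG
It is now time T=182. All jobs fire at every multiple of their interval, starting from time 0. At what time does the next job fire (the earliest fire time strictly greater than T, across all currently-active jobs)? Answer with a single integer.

Op 1: register job_A */11 -> active={job_A:*/11}
Op 2: register job_C */13 -> active={job_A:*/11, job_C:*/13}
Op 3: unregister job_A -> active={job_C:*/13}
Op 4: register job_B */15 -> active={job_B:*/15, job_C:*/13}
Op 5: register job_C */4 -> active={job_B:*/15, job_C:*/4}
Op 6: register job_B */9 -> active={job_B:*/9, job_C:*/4}
Op 7: unregister job_B -> active={job_C:*/4}
Op 8: register job_A */15 -> active={job_A:*/15, job_C:*/4}
  job_A: interval 15, next fire after T=182 is 195
  job_C: interval 4, next fire after T=182 is 184
Earliest fire time = 184 (job job_C)

Answer: 184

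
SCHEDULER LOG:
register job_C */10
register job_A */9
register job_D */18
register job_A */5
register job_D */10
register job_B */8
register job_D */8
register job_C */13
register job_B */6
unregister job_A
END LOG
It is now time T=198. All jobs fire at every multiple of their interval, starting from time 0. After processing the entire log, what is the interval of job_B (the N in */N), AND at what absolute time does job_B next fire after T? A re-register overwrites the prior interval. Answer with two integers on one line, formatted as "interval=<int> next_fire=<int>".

Op 1: register job_C */10 -> active={job_C:*/10}
Op 2: register job_A */9 -> active={job_A:*/9, job_C:*/10}
Op 3: register job_D */18 -> active={job_A:*/9, job_C:*/10, job_D:*/18}
Op 4: register job_A */5 -> active={job_A:*/5, job_C:*/10, job_D:*/18}
Op 5: register job_D */10 -> active={job_A:*/5, job_C:*/10, job_D:*/10}
Op 6: register job_B */8 -> active={job_A:*/5, job_B:*/8, job_C:*/10, job_D:*/10}
Op 7: register job_D */8 -> active={job_A:*/5, job_B:*/8, job_C:*/10, job_D:*/8}
Op 8: register job_C */13 -> active={job_A:*/5, job_B:*/8, job_C:*/13, job_D:*/8}
Op 9: register job_B */6 -> active={job_A:*/5, job_B:*/6, job_C:*/13, job_D:*/8}
Op 10: unregister job_A -> active={job_B:*/6, job_C:*/13, job_D:*/8}
Final interval of job_B = 6
Next fire of job_B after T=198: (198//6+1)*6 = 204

Answer: interval=6 next_fire=204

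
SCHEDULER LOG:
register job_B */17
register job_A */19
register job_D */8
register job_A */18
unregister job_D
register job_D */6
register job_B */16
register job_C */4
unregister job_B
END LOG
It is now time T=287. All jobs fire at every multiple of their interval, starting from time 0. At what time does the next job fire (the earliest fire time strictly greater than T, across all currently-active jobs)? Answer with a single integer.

Answer: 288

Derivation:
Op 1: register job_B */17 -> active={job_B:*/17}
Op 2: register job_A */19 -> active={job_A:*/19, job_B:*/17}
Op 3: register job_D */8 -> active={job_A:*/19, job_B:*/17, job_D:*/8}
Op 4: register job_A */18 -> active={job_A:*/18, job_B:*/17, job_D:*/8}
Op 5: unregister job_D -> active={job_A:*/18, job_B:*/17}
Op 6: register job_D */6 -> active={job_A:*/18, job_B:*/17, job_D:*/6}
Op 7: register job_B */16 -> active={job_A:*/18, job_B:*/16, job_D:*/6}
Op 8: register job_C */4 -> active={job_A:*/18, job_B:*/16, job_C:*/4, job_D:*/6}
Op 9: unregister job_B -> active={job_A:*/18, job_C:*/4, job_D:*/6}
  job_A: interval 18, next fire after T=287 is 288
  job_C: interval 4, next fire after T=287 is 288
  job_D: interval 6, next fire after T=287 is 288
Earliest fire time = 288 (job job_A)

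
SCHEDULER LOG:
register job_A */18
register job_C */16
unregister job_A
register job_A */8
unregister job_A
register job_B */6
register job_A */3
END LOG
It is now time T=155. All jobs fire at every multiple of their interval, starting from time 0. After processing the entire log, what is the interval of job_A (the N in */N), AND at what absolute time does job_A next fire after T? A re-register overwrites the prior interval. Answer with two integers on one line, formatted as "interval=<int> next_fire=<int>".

Answer: interval=3 next_fire=156

Derivation:
Op 1: register job_A */18 -> active={job_A:*/18}
Op 2: register job_C */16 -> active={job_A:*/18, job_C:*/16}
Op 3: unregister job_A -> active={job_C:*/16}
Op 4: register job_A */8 -> active={job_A:*/8, job_C:*/16}
Op 5: unregister job_A -> active={job_C:*/16}
Op 6: register job_B */6 -> active={job_B:*/6, job_C:*/16}
Op 7: register job_A */3 -> active={job_A:*/3, job_B:*/6, job_C:*/16}
Final interval of job_A = 3
Next fire of job_A after T=155: (155//3+1)*3 = 156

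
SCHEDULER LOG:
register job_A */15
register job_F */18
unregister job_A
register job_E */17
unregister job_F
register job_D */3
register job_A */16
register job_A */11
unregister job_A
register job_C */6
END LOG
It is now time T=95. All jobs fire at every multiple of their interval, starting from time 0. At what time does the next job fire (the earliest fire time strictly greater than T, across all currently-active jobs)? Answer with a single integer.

Op 1: register job_A */15 -> active={job_A:*/15}
Op 2: register job_F */18 -> active={job_A:*/15, job_F:*/18}
Op 3: unregister job_A -> active={job_F:*/18}
Op 4: register job_E */17 -> active={job_E:*/17, job_F:*/18}
Op 5: unregister job_F -> active={job_E:*/17}
Op 6: register job_D */3 -> active={job_D:*/3, job_E:*/17}
Op 7: register job_A */16 -> active={job_A:*/16, job_D:*/3, job_E:*/17}
Op 8: register job_A */11 -> active={job_A:*/11, job_D:*/3, job_E:*/17}
Op 9: unregister job_A -> active={job_D:*/3, job_E:*/17}
Op 10: register job_C */6 -> active={job_C:*/6, job_D:*/3, job_E:*/17}
  job_C: interval 6, next fire after T=95 is 96
  job_D: interval 3, next fire after T=95 is 96
  job_E: interval 17, next fire after T=95 is 102
Earliest fire time = 96 (job job_C)

Answer: 96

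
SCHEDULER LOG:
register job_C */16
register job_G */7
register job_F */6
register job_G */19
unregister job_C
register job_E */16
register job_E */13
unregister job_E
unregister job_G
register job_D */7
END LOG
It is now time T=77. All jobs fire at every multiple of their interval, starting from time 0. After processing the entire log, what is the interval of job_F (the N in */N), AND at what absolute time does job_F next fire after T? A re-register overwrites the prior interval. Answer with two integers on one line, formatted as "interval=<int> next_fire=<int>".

Answer: interval=6 next_fire=78

Derivation:
Op 1: register job_C */16 -> active={job_C:*/16}
Op 2: register job_G */7 -> active={job_C:*/16, job_G:*/7}
Op 3: register job_F */6 -> active={job_C:*/16, job_F:*/6, job_G:*/7}
Op 4: register job_G */19 -> active={job_C:*/16, job_F:*/6, job_G:*/19}
Op 5: unregister job_C -> active={job_F:*/6, job_G:*/19}
Op 6: register job_E */16 -> active={job_E:*/16, job_F:*/6, job_G:*/19}
Op 7: register job_E */13 -> active={job_E:*/13, job_F:*/6, job_G:*/19}
Op 8: unregister job_E -> active={job_F:*/6, job_G:*/19}
Op 9: unregister job_G -> active={job_F:*/6}
Op 10: register job_D */7 -> active={job_D:*/7, job_F:*/6}
Final interval of job_F = 6
Next fire of job_F after T=77: (77//6+1)*6 = 78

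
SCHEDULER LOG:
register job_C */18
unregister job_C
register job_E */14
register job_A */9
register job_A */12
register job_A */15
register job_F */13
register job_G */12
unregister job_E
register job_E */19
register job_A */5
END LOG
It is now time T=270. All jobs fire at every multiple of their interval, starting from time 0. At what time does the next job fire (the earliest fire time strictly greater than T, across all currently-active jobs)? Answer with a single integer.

Answer: 273

Derivation:
Op 1: register job_C */18 -> active={job_C:*/18}
Op 2: unregister job_C -> active={}
Op 3: register job_E */14 -> active={job_E:*/14}
Op 4: register job_A */9 -> active={job_A:*/9, job_E:*/14}
Op 5: register job_A */12 -> active={job_A:*/12, job_E:*/14}
Op 6: register job_A */15 -> active={job_A:*/15, job_E:*/14}
Op 7: register job_F */13 -> active={job_A:*/15, job_E:*/14, job_F:*/13}
Op 8: register job_G */12 -> active={job_A:*/15, job_E:*/14, job_F:*/13, job_G:*/12}
Op 9: unregister job_E -> active={job_A:*/15, job_F:*/13, job_G:*/12}
Op 10: register job_E */19 -> active={job_A:*/15, job_E:*/19, job_F:*/13, job_G:*/12}
Op 11: register job_A */5 -> active={job_A:*/5, job_E:*/19, job_F:*/13, job_G:*/12}
  job_A: interval 5, next fire after T=270 is 275
  job_E: interval 19, next fire after T=270 is 285
  job_F: interval 13, next fire after T=270 is 273
  job_G: interval 12, next fire after T=270 is 276
Earliest fire time = 273 (job job_F)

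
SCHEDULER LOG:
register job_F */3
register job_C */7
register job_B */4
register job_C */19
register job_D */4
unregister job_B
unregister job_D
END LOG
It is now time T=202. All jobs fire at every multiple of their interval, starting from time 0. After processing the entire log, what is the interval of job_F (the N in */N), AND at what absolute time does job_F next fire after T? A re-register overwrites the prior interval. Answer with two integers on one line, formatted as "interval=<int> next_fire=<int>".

Op 1: register job_F */3 -> active={job_F:*/3}
Op 2: register job_C */7 -> active={job_C:*/7, job_F:*/3}
Op 3: register job_B */4 -> active={job_B:*/4, job_C:*/7, job_F:*/3}
Op 4: register job_C */19 -> active={job_B:*/4, job_C:*/19, job_F:*/3}
Op 5: register job_D */4 -> active={job_B:*/4, job_C:*/19, job_D:*/4, job_F:*/3}
Op 6: unregister job_B -> active={job_C:*/19, job_D:*/4, job_F:*/3}
Op 7: unregister job_D -> active={job_C:*/19, job_F:*/3}
Final interval of job_F = 3
Next fire of job_F after T=202: (202//3+1)*3 = 204

Answer: interval=3 next_fire=204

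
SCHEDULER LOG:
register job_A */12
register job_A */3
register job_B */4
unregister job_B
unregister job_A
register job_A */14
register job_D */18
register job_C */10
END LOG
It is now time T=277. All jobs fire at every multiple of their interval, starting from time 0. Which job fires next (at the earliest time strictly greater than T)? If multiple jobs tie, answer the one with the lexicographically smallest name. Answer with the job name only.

Answer: job_A

Derivation:
Op 1: register job_A */12 -> active={job_A:*/12}
Op 2: register job_A */3 -> active={job_A:*/3}
Op 3: register job_B */4 -> active={job_A:*/3, job_B:*/4}
Op 4: unregister job_B -> active={job_A:*/3}
Op 5: unregister job_A -> active={}
Op 6: register job_A */14 -> active={job_A:*/14}
Op 7: register job_D */18 -> active={job_A:*/14, job_D:*/18}
Op 8: register job_C */10 -> active={job_A:*/14, job_C:*/10, job_D:*/18}
  job_A: interval 14, next fire after T=277 is 280
  job_C: interval 10, next fire after T=277 is 280
  job_D: interval 18, next fire after T=277 is 288
Earliest = 280, winner (lex tiebreak) = job_A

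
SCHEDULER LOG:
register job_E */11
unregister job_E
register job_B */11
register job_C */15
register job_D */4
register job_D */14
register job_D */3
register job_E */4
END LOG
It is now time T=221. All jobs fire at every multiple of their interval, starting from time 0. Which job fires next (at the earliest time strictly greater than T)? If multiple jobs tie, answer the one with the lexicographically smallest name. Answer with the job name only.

Op 1: register job_E */11 -> active={job_E:*/11}
Op 2: unregister job_E -> active={}
Op 3: register job_B */11 -> active={job_B:*/11}
Op 4: register job_C */15 -> active={job_B:*/11, job_C:*/15}
Op 5: register job_D */4 -> active={job_B:*/11, job_C:*/15, job_D:*/4}
Op 6: register job_D */14 -> active={job_B:*/11, job_C:*/15, job_D:*/14}
Op 7: register job_D */3 -> active={job_B:*/11, job_C:*/15, job_D:*/3}
Op 8: register job_E */4 -> active={job_B:*/11, job_C:*/15, job_D:*/3, job_E:*/4}
  job_B: interval 11, next fire after T=221 is 231
  job_C: interval 15, next fire after T=221 is 225
  job_D: interval 3, next fire after T=221 is 222
  job_E: interval 4, next fire after T=221 is 224
Earliest = 222, winner (lex tiebreak) = job_D

Answer: job_D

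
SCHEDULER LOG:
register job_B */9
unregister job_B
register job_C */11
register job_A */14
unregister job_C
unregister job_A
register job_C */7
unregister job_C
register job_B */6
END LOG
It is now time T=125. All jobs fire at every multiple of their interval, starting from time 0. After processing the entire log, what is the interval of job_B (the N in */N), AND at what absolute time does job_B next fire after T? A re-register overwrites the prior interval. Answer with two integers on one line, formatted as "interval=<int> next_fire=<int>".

Op 1: register job_B */9 -> active={job_B:*/9}
Op 2: unregister job_B -> active={}
Op 3: register job_C */11 -> active={job_C:*/11}
Op 4: register job_A */14 -> active={job_A:*/14, job_C:*/11}
Op 5: unregister job_C -> active={job_A:*/14}
Op 6: unregister job_A -> active={}
Op 7: register job_C */7 -> active={job_C:*/7}
Op 8: unregister job_C -> active={}
Op 9: register job_B */6 -> active={job_B:*/6}
Final interval of job_B = 6
Next fire of job_B after T=125: (125//6+1)*6 = 126

Answer: interval=6 next_fire=126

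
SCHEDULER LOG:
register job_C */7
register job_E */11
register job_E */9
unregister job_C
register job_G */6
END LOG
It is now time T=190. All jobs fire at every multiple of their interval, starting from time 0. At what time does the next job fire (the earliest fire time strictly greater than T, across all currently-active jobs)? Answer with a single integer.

Op 1: register job_C */7 -> active={job_C:*/7}
Op 2: register job_E */11 -> active={job_C:*/7, job_E:*/11}
Op 3: register job_E */9 -> active={job_C:*/7, job_E:*/9}
Op 4: unregister job_C -> active={job_E:*/9}
Op 5: register job_G */6 -> active={job_E:*/9, job_G:*/6}
  job_E: interval 9, next fire after T=190 is 198
  job_G: interval 6, next fire after T=190 is 192
Earliest fire time = 192 (job job_G)

Answer: 192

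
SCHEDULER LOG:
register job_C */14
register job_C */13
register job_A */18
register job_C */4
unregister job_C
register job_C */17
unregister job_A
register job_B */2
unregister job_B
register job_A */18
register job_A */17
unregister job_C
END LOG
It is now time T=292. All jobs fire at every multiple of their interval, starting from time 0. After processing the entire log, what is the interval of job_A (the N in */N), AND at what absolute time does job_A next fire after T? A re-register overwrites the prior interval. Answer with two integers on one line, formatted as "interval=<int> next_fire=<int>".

Answer: interval=17 next_fire=306

Derivation:
Op 1: register job_C */14 -> active={job_C:*/14}
Op 2: register job_C */13 -> active={job_C:*/13}
Op 3: register job_A */18 -> active={job_A:*/18, job_C:*/13}
Op 4: register job_C */4 -> active={job_A:*/18, job_C:*/4}
Op 5: unregister job_C -> active={job_A:*/18}
Op 6: register job_C */17 -> active={job_A:*/18, job_C:*/17}
Op 7: unregister job_A -> active={job_C:*/17}
Op 8: register job_B */2 -> active={job_B:*/2, job_C:*/17}
Op 9: unregister job_B -> active={job_C:*/17}
Op 10: register job_A */18 -> active={job_A:*/18, job_C:*/17}
Op 11: register job_A */17 -> active={job_A:*/17, job_C:*/17}
Op 12: unregister job_C -> active={job_A:*/17}
Final interval of job_A = 17
Next fire of job_A after T=292: (292//17+1)*17 = 306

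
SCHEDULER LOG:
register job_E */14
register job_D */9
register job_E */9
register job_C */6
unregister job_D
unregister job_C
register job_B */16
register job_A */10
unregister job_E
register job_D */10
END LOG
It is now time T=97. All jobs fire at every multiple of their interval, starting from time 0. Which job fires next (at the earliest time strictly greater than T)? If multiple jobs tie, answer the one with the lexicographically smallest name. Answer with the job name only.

Op 1: register job_E */14 -> active={job_E:*/14}
Op 2: register job_D */9 -> active={job_D:*/9, job_E:*/14}
Op 3: register job_E */9 -> active={job_D:*/9, job_E:*/9}
Op 4: register job_C */6 -> active={job_C:*/6, job_D:*/9, job_E:*/9}
Op 5: unregister job_D -> active={job_C:*/6, job_E:*/9}
Op 6: unregister job_C -> active={job_E:*/9}
Op 7: register job_B */16 -> active={job_B:*/16, job_E:*/9}
Op 8: register job_A */10 -> active={job_A:*/10, job_B:*/16, job_E:*/9}
Op 9: unregister job_E -> active={job_A:*/10, job_B:*/16}
Op 10: register job_D */10 -> active={job_A:*/10, job_B:*/16, job_D:*/10}
  job_A: interval 10, next fire after T=97 is 100
  job_B: interval 16, next fire after T=97 is 112
  job_D: interval 10, next fire after T=97 is 100
Earliest = 100, winner (lex tiebreak) = job_A

Answer: job_A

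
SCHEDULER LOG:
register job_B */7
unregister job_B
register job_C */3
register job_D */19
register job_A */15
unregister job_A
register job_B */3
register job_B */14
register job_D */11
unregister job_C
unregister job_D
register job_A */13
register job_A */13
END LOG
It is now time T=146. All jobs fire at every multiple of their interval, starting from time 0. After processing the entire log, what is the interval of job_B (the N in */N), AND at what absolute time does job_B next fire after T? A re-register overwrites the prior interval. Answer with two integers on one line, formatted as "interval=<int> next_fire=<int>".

Op 1: register job_B */7 -> active={job_B:*/7}
Op 2: unregister job_B -> active={}
Op 3: register job_C */3 -> active={job_C:*/3}
Op 4: register job_D */19 -> active={job_C:*/3, job_D:*/19}
Op 5: register job_A */15 -> active={job_A:*/15, job_C:*/3, job_D:*/19}
Op 6: unregister job_A -> active={job_C:*/3, job_D:*/19}
Op 7: register job_B */3 -> active={job_B:*/3, job_C:*/3, job_D:*/19}
Op 8: register job_B */14 -> active={job_B:*/14, job_C:*/3, job_D:*/19}
Op 9: register job_D */11 -> active={job_B:*/14, job_C:*/3, job_D:*/11}
Op 10: unregister job_C -> active={job_B:*/14, job_D:*/11}
Op 11: unregister job_D -> active={job_B:*/14}
Op 12: register job_A */13 -> active={job_A:*/13, job_B:*/14}
Op 13: register job_A */13 -> active={job_A:*/13, job_B:*/14}
Final interval of job_B = 14
Next fire of job_B after T=146: (146//14+1)*14 = 154

Answer: interval=14 next_fire=154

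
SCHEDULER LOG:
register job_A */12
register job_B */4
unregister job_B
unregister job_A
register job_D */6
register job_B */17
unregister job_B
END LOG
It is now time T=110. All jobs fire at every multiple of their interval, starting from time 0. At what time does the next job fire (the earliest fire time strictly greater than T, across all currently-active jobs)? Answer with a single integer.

Op 1: register job_A */12 -> active={job_A:*/12}
Op 2: register job_B */4 -> active={job_A:*/12, job_B:*/4}
Op 3: unregister job_B -> active={job_A:*/12}
Op 4: unregister job_A -> active={}
Op 5: register job_D */6 -> active={job_D:*/6}
Op 6: register job_B */17 -> active={job_B:*/17, job_D:*/6}
Op 7: unregister job_B -> active={job_D:*/6}
  job_D: interval 6, next fire after T=110 is 114
Earliest fire time = 114 (job job_D)

Answer: 114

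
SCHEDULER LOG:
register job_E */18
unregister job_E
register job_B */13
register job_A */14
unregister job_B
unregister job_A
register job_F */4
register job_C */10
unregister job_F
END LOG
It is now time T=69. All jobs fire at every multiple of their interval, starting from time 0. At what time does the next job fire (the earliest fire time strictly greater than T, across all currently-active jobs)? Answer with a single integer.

Answer: 70

Derivation:
Op 1: register job_E */18 -> active={job_E:*/18}
Op 2: unregister job_E -> active={}
Op 3: register job_B */13 -> active={job_B:*/13}
Op 4: register job_A */14 -> active={job_A:*/14, job_B:*/13}
Op 5: unregister job_B -> active={job_A:*/14}
Op 6: unregister job_A -> active={}
Op 7: register job_F */4 -> active={job_F:*/4}
Op 8: register job_C */10 -> active={job_C:*/10, job_F:*/4}
Op 9: unregister job_F -> active={job_C:*/10}
  job_C: interval 10, next fire after T=69 is 70
Earliest fire time = 70 (job job_C)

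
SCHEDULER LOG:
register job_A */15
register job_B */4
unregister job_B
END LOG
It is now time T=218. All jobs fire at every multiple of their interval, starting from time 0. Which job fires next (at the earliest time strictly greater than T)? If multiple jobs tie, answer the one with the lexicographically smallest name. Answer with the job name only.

Answer: job_A

Derivation:
Op 1: register job_A */15 -> active={job_A:*/15}
Op 2: register job_B */4 -> active={job_A:*/15, job_B:*/4}
Op 3: unregister job_B -> active={job_A:*/15}
  job_A: interval 15, next fire after T=218 is 225
Earliest = 225, winner (lex tiebreak) = job_A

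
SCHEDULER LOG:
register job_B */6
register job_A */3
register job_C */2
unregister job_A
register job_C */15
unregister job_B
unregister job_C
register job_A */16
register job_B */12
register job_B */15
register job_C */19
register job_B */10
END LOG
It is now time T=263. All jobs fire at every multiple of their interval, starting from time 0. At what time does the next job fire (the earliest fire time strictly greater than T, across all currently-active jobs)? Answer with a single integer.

Answer: 266

Derivation:
Op 1: register job_B */6 -> active={job_B:*/6}
Op 2: register job_A */3 -> active={job_A:*/3, job_B:*/6}
Op 3: register job_C */2 -> active={job_A:*/3, job_B:*/6, job_C:*/2}
Op 4: unregister job_A -> active={job_B:*/6, job_C:*/2}
Op 5: register job_C */15 -> active={job_B:*/6, job_C:*/15}
Op 6: unregister job_B -> active={job_C:*/15}
Op 7: unregister job_C -> active={}
Op 8: register job_A */16 -> active={job_A:*/16}
Op 9: register job_B */12 -> active={job_A:*/16, job_B:*/12}
Op 10: register job_B */15 -> active={job_A:*/16, job_B:*/15}
Op 11: register job_C */19 -> active={job_A:*/16, job_B:*/15, job_C:*/19}
Op 12: register job_B */10 -> active={job_A:*/16, job_B:*/10, job_C:*/19}
  job_A: interval 16, next fire after T=263 is 272
  job_B: interval 10, next fire after T=263 is 270
  job_C: interval 19, next fire after T=263 is 266
Earliest fire time = 266 (job job_C)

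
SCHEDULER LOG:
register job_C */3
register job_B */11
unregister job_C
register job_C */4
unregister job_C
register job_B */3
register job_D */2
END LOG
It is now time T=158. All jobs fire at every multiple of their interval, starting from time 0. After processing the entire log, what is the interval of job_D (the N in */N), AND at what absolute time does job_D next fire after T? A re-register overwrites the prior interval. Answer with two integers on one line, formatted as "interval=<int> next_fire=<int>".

Answer: interval=2 next_fire=160

Derivation:
Op 1: register job_C */3 -> active={job_C:*/3}
Op 2: register job_B */11 -> active={job_B:*/11, job_C:*/3}
Op 3: unregister job_C -> active={job_B:*/11}
Op 4: register job_C */4 -> active={job_B:*/11, job_C:*/4}
Op 5: unregister job_C -> active={job_B:*/11}
Op 6: register job_B */3 -> active={job_B:*/3}
Op 7: register job_D */2 -> active={job_B:*/3, job_D:*/2}
Final interval of job_D = 2
Next fire of job_D after T=158: (158//2+1)*2 = 160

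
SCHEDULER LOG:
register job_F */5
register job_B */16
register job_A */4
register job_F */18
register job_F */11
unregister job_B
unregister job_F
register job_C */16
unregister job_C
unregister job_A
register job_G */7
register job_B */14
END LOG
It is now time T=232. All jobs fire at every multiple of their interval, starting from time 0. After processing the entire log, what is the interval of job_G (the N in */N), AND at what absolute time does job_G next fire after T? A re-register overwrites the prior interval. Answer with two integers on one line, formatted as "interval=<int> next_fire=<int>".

Op 1: register job_F */5 -> active={job_F:*/5}
Op 2: register job_B */16 -> active={job_B:*/16, job_F:*/5}
Op 3: register job_A */4 -> active={job_A:*/4, job_B:*/16, job_F:*/5}
Op 4: register job_F */18 -> active={job_A:*/4, job_B:*/16, job_F:*/18}
Op 5: register job_F */11 -> active={job_A:*/4, job_B:*/16, job_F:*/11}
Op 6: unregister job_B -> active={job_A:*/4, job_F:*/11}
Op 7: unregister job_F -> active={job_A:*/4}
Op 8: register job_C */16 -> active={job_A:*/4, job_C:*/16}
Op 9: unregister job_C -> active={job_A:*/4}
Op 10: unregister job_A -> active={}
Op 11: register job_G */7 -> active={job_G:*/7}
Op 12: register job_B */14 -> active={job_B:*/14, job_G:*/7}
Final interval of job_G = 7
Next fire of job_G after T=232: (232//7+1)*7 = 238

Answer: interval=7 next_fire=238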